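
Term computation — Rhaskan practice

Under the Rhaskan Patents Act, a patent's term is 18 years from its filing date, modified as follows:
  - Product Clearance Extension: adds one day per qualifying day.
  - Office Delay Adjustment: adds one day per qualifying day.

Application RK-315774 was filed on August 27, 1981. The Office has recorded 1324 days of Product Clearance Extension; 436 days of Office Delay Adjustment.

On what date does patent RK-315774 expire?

June 21, 2004

Base term: filing date + 18 years → 27 August 1999.
Product Clearance Extension: +1324 days → 12 April 2003.
Office Delay Adjustment: +436 days → 21 June 2004.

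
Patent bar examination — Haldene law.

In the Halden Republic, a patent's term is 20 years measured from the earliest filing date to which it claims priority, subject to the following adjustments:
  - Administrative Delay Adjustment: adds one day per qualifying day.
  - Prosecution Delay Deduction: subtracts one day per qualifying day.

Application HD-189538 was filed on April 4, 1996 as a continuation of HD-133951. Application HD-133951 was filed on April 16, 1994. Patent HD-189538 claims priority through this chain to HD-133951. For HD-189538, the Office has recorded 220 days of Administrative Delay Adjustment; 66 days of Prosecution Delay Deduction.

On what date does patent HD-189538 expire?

Earliest priority filing: 16 April 1994.
Base term: 16 April 1994 + 20 years → 16 April 2014.
Administrative Delay Adjustment: +220 days → 22 November 2014.
Prosecution Delay Deduction: −66 days → 17 September 2014.

2014-09-17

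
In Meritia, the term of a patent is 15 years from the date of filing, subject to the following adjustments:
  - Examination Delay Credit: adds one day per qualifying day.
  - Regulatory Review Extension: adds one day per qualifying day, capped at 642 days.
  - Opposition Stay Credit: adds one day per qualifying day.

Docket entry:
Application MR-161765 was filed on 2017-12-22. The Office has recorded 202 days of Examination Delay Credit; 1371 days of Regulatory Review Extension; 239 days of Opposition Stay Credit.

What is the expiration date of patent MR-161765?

2035-12-10

Base term: filing date + 15 years → 22 December 2032.
Examination Delay Credit: +202 days → 12 July 2033.
Regulatory Review Extension: 1371 days claimed exceeds the 642-day cap, so +642 days → 15 April 2035.
Opposition Stay Credit: +239 days → 10 December 2035.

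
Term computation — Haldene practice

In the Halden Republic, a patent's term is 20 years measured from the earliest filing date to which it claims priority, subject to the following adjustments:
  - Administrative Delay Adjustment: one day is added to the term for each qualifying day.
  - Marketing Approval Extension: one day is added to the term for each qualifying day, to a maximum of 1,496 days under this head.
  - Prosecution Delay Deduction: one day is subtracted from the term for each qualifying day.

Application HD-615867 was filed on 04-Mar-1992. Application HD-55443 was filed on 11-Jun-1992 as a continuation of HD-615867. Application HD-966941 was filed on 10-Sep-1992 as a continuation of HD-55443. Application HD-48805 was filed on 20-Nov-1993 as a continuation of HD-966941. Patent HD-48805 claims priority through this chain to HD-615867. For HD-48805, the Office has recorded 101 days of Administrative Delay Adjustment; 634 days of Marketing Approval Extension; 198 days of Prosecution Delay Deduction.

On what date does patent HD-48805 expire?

2013-08-23

Earliest priority filing: 4 March 1992.
Base term: 4 March 1992 + 20 years → 4 March 2012.
Administrative Delay Adjustment: +101 days → 13 June 2012.
Marketing Approval Extension: 634 days (within the 1496-day cap) → +634 days → 9 March 2014.
Prosecution Delay Deduction: −198 days → 23 August 2013.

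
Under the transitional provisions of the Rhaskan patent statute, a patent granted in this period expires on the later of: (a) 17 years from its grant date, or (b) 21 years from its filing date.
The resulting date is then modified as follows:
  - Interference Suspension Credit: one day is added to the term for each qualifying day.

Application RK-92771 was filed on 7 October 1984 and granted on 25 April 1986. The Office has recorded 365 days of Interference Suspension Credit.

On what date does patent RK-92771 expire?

(a) grant + 17 years → 25 April 2003.
(b) filing + 21 years → 7 October 2005.
Later of the two: 7 October 2005.
Interference Suspension Credit: +365 days → 7 October 2006.

2006-10-07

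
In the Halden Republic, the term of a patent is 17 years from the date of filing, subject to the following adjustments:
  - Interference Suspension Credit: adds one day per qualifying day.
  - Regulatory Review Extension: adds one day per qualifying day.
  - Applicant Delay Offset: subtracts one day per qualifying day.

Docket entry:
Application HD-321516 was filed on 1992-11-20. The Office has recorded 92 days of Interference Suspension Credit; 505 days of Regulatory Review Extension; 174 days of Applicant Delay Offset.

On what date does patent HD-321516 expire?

2011-01-17

Base term: filing date + 17 years → 20 November 2009.
Interference Suspension Credit: +92 days → 20 February 2010.
Regulatory Review Extension: +505 days → 10 July 2011.
Applicant Delay Offset: −174 days → 17 January 2011.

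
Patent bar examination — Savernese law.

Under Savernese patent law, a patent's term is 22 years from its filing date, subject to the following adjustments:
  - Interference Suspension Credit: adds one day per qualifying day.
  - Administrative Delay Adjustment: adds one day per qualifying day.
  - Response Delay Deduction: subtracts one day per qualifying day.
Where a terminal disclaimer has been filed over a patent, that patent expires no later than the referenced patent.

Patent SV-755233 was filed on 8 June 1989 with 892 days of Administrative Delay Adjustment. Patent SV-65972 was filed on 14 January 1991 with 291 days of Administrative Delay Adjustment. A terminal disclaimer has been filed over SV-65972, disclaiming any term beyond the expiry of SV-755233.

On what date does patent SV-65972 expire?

2013-11-01

Natural term of SV-65972:
  Base: filing + 22 years → 14 January 2013.
  Administrative Delay Adjustment: +291 days → 1 November 2013.
Expiry of referenced patent SV-755233:
  Base: filing + 22 years → 8 June 2011.
  Administrative Delay Adjustment: +892 days → 16 November 2013.
Terminal disclaimer: SV-65972 expires on the earlier of 1 November 2013 and 16 November 2013.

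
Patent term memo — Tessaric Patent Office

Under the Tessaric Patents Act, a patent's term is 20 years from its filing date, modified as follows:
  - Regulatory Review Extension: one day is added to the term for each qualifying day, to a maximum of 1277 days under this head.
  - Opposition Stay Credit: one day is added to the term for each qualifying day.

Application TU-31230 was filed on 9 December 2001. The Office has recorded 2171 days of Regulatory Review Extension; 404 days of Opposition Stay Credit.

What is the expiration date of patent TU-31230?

2026-07-17

Base term: filing date + 20 years → 9 December 2021.
Regulatory Review Extension: 2171 days claimed exceeds the 1277-day cap, so +1277 days → 8 June 2025.
Opposition Stay Credit: +404 days → 17 July 2026.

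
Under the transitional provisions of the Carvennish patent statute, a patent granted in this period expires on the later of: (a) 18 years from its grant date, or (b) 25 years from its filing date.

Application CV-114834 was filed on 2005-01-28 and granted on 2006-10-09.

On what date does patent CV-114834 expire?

2030-01-28

(a) grant + 18 years → 9 October 2024.
(b) filing + 25 years → 28 January 2030.
Later of the two: 28 January 2030.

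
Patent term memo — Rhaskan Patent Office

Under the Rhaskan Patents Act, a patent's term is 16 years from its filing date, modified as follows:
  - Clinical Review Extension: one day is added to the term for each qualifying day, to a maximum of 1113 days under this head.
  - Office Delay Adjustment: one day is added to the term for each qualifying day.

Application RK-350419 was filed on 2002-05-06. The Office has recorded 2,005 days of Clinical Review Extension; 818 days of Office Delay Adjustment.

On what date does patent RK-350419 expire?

August 19, 2023

Base term: filing date + 16 years → 6 May 2018.
Clinical Review Extension: 2005 days claimed exceeds the 1113-day cap, so +1113 days → 23 May 2021.
Office Delay Adjustment: +818 days → 19 August 2023.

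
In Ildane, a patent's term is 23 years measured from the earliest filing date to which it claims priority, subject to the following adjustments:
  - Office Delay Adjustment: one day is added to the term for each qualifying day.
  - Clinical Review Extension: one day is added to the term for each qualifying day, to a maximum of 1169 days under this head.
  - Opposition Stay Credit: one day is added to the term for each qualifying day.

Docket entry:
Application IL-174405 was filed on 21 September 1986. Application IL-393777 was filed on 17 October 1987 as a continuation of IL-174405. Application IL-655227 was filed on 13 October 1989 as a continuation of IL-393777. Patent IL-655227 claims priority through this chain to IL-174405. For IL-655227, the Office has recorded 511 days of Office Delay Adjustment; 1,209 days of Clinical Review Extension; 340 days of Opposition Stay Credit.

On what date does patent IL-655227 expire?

Earliest priority filing: 21 September 1986.
Base term: 21 September 1986 + 23 years → 21 September 2009.
Office Delay Adjustment: +511 days → 14 February 2011.
Clinical Review Extension: 1209 days claimed exceeds the 1169-day cap, so +1169 days → 28 April 2014.
Opposition Stay Credit: +340 days → 3 April 2015.

April 3, 2015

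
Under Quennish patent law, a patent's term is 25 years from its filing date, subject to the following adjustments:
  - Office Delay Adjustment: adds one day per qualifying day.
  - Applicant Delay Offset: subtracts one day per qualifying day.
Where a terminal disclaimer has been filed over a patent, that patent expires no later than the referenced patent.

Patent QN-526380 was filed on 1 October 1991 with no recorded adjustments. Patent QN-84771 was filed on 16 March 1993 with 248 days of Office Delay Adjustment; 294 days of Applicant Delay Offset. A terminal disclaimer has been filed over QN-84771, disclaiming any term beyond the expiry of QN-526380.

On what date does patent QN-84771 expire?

Natural term of QN-84771:
  Base: filing + 25 years → 16 March 2018.
  Office Delay Adjustment: +248 days → 19 November 2018.
  Applicant Delay Offset: −294 days → 29 January 2018.
Expiry of referenced patent QN-526380:
  Base: filing + 25 years → 1 October 2016.
Terminal disclaimer: QN-84771 expires on the earlier of 29 January 2018 and 1 October 2016.

October 1, 2016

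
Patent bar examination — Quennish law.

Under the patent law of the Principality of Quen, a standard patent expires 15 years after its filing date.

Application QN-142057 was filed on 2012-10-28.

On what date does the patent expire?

October 28, 2027

Filing date + 15 years → 28 October 2027.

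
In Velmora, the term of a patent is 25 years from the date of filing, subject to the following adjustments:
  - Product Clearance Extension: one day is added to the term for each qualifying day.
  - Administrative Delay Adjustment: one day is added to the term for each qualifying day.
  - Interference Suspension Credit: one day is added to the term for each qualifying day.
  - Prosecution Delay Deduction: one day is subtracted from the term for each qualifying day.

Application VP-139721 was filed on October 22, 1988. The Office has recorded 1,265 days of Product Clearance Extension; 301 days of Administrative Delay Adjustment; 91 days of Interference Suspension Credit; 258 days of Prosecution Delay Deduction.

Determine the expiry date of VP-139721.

Base term: filing date + 25 years → 22 October 2013.
Product Clearance Extension: +1265 days → 9 April 2017.
Administrative Delay Adjustment: +301 days → 4 February 2018.
Interference Suspension Credit: +91 days → 6 May 2018.
Prosecution Delay Deduction: −258 days → 21 August 2017.

2017-08-21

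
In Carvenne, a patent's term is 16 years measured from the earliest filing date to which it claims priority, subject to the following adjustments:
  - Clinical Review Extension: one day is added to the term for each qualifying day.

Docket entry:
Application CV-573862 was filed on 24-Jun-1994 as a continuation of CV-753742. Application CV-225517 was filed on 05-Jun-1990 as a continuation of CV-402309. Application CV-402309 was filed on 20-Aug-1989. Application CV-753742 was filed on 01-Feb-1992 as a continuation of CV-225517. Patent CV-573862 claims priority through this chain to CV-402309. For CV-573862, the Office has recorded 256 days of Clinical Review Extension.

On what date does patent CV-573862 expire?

Earliest priority filing: 20 August 1989.
Base term: 20 August 1989 + 16 years → 20 August 2005.
Clinical Review Extension: +256 days → 3 May 2006.

May 3, 2006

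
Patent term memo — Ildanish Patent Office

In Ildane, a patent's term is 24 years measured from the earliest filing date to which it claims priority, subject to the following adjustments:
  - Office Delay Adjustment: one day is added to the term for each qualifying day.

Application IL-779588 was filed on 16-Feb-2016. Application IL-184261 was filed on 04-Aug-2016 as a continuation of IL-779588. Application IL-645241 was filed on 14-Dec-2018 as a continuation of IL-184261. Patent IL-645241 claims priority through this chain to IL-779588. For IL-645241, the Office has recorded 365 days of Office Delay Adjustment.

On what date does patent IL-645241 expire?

Earliest priority filing: 16 February 2016.
Base term: 16 February 2016 + 24 years → 16 February 2040.
Office Delay Adjustment: +365 days → 15 February 2041.

2041-02-15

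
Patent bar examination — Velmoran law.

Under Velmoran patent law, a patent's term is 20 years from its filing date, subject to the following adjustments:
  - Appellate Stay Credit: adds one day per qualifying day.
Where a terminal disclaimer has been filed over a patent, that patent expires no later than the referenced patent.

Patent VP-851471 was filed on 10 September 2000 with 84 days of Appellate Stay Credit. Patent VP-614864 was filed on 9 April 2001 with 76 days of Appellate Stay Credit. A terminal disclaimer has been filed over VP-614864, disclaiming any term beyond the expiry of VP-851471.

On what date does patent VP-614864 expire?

2020-12-03

Natural term of VP-614864:
  Base: filing + 20 years → 9 April 2021.
  Appellate Stay Credit: +76 days → 24 June 2021.
Expiry of referenced patent VP-851471:
  Base: filing + 20 years → 10 September 2020.
  Appellate Stay Credit: +84 days → 3 December 2020.
Terminal disclaimer: VP-614864 expires on the earlier of 24 June 2021 and 3 December 2020.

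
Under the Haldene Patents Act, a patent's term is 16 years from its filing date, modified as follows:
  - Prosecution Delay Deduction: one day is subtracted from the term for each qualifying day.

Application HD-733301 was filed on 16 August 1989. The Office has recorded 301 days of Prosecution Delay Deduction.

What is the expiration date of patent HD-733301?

Base term: filing date + 16 years → 16 August 2005.
Prosecution Delay Deduction: −301 days → 19 October 2004.

2004-10-19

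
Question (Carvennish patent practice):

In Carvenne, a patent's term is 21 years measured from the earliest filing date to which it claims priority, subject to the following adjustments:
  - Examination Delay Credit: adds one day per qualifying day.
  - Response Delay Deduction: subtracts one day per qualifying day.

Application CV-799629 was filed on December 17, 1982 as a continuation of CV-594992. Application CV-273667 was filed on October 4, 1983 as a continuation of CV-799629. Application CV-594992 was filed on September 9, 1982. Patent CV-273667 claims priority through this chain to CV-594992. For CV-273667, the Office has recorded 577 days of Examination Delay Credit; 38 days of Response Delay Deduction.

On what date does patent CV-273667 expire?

Earliest priority filing: 9 September 1982.
Base term: 9 September 1982 + 21 years → 9 September 2003.
Examination Delay Credit: +577 days → 8 April 2005.
Response Delay Deduction: −38 days → 1 March 2005.

2005-03-01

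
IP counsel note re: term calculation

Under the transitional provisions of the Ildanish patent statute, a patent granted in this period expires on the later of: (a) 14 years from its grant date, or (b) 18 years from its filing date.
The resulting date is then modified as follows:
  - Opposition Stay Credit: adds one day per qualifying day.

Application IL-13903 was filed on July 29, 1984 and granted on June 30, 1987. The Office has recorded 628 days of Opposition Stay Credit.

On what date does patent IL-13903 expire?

(a) grant + 14 years → 30 June 2001.
(b) filing + 18 years → 29 July 2002.
Later of the two: 29 July 2002.
Opposition Stay Credit: +628 days → 17 April 2004.

2004-04-17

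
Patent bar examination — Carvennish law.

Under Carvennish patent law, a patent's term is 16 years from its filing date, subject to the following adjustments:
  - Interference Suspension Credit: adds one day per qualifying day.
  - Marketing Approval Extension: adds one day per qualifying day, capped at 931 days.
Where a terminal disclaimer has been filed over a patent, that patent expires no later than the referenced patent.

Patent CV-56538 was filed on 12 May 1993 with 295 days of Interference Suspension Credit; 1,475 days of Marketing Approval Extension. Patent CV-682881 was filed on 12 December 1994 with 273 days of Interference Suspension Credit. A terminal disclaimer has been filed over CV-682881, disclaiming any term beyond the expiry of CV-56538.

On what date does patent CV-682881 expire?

September 11, 2011

Natural term of CV-682881:
  Base: filing + 16 years → 12 December 2010.
  Interference Suspension Credit: +273 days → 11 September 2011.
Expiry of referenced patent CV-56538:
  Base: filing + 16 years → 12 May 2009.
  Interference Suspension Credit: +295 days → 3 March 2010.
  Marketing Approval Extension: 1475 days claimed exceeds the 931-day cap, so +931 days → 19 September 2012.
Terminal disclaimer: CV-682881 expires on the earlier of 11 September 2011 and 19 September 2012.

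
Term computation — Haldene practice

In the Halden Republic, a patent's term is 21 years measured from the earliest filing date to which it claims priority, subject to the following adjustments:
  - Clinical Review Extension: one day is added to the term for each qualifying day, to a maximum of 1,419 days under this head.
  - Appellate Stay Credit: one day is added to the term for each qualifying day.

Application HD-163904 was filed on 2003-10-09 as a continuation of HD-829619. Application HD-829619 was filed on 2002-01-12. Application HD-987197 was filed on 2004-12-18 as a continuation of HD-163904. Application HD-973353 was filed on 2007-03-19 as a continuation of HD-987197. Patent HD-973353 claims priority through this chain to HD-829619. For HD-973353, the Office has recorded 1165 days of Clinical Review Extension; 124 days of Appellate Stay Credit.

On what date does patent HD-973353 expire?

2026-07-24

Earliest priority filing: 12 January 2002.
Base term: 12 January 2002 + 21 years → 12 January 2023.
Clinical Review Extension: 1165 days (within the 1419-day cap) → +1165 days → 22 March 2026.
Appellate Stay Credit: +124 days → 24 July 2026.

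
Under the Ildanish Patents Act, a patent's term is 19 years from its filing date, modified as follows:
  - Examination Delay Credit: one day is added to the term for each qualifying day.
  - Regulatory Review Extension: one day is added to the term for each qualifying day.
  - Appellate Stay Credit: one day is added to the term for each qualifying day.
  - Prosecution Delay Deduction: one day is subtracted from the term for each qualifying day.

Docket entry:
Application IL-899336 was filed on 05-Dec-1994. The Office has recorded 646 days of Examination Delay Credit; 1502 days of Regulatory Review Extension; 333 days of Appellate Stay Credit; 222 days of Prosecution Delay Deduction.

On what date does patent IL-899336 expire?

Base term: filing date + 19 years → 5 December 2013.
Examination Delay Credit: +646 days → 12 September 2015.
Regulatory Review Extension: +1502 days → 23 October 2019.
Appellate Stay Credit: +333 days → 20 September 2020.
Prosecution Delay Deduction: −222 days → 11 February 2020.

February 11, 2020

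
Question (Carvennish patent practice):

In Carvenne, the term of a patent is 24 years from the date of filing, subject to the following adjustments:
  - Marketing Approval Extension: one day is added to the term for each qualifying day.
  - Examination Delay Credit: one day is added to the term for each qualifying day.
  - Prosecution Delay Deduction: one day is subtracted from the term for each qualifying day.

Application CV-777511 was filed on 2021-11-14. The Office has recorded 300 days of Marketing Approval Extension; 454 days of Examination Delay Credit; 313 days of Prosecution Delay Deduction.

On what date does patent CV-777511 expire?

January 29, 2047

Base term: filing date + 24 years → 14 November 2045.
Marketing Approval Extension: +300 days → 10 September 2046.
Examination Delay Credit: +454 days → 8 December 2047.
Prosecution Delay Deduction: −313 days → 29 January 2047.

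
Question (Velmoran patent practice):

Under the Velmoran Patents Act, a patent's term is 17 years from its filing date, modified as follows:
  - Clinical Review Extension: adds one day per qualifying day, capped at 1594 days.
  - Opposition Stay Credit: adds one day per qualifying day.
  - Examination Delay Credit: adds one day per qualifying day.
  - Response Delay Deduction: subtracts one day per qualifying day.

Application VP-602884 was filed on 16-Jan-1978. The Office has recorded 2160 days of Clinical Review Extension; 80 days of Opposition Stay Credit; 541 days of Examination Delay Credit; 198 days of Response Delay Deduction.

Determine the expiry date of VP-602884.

2000-07-25

Base term: filing date + 17 years → 16 January 1995.
Clinical Review Extension: 2160 days claimed exceeds the 1594-day cap, so +1594 days → 29 May 1999.
Opposition Stay Credit: +80 days → 17 August 1999.
Examination Delay Credit: +541 days → 8 February 2001.
Response Delay Deduction: −198 days → 25 July 2000.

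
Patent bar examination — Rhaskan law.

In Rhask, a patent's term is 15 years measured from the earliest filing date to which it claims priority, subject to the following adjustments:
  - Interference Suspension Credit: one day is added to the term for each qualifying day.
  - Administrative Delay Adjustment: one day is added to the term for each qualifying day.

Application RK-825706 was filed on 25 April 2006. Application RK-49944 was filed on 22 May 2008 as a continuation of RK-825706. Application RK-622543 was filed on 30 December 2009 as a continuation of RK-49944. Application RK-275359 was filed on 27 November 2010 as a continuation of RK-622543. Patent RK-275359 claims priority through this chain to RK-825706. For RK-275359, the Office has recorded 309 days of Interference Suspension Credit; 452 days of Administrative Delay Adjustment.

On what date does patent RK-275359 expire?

Earliest priority filing: 25 April 2006.
Base term: 25 April 2006 + 15 years → 25 April 2021.
Interference Suspension Credit: +309 days → 28 February 2022.
Administrative Delay Adjustment: +452 days → 26 May 2023.

2023-05-26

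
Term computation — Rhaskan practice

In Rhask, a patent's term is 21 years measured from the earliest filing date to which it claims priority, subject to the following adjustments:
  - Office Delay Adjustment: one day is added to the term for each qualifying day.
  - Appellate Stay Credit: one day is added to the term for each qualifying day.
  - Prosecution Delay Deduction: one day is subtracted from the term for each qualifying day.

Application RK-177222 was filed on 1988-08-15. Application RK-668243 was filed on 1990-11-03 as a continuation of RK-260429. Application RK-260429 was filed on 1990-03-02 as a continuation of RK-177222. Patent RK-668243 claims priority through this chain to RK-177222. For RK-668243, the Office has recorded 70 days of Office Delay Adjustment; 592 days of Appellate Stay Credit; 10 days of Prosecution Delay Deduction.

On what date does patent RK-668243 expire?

May 29, 2011

Earliest priority filing: 15 August 1988.
Base term: 15 August 1988 + 21 years → 15 August 2009.
Office Delay Adjustment: +70 days → 24 October 2009.
Appellate Stay Credit: +592 days → 8 June 2011.
Prosecution Delay Deduction: −10 days → 29 May 2011.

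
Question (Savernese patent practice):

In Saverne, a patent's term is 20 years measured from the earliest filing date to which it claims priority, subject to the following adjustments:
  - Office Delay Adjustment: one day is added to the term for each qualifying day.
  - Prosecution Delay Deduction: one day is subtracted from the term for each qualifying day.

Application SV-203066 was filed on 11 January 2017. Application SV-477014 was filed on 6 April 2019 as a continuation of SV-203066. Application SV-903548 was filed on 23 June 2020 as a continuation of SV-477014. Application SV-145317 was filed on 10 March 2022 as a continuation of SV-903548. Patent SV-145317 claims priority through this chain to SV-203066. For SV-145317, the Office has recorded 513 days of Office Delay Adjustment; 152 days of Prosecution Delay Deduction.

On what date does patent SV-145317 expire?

2038-01-07

Earliest priority filing: 11 January 2017.
Base term: 11 January 2017 + 20 years → 11 January 2037.
Office Delay Adjustment: +513 days → 8 June 2038.
Prosecution Delay Deduction: −152 days → 7 January 2038.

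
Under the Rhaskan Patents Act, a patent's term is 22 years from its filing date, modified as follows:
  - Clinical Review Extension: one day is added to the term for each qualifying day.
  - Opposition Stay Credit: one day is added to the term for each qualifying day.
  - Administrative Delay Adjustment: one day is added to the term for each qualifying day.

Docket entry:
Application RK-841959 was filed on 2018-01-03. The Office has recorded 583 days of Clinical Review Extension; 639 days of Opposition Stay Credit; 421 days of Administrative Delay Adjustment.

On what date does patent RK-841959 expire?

July 3, 2044

Base term: filing date + 22 years → 3 January 2040.
Clinical Review Extension: +583 days → 8 August 2041.
Opposition Stay Credit: +639 days → 9 May 2043.
Administrative Delay Adjustment: +421 days → 3 July 2044.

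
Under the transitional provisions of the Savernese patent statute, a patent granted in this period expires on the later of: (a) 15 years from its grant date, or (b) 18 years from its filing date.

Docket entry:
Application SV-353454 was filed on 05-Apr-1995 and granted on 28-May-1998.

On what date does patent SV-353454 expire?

2013-05-28

(a) grant + 15 years → 28 May 2013.
(b) filing + 18 years → 5 April 2013.
Later of the two: 28 May 2013.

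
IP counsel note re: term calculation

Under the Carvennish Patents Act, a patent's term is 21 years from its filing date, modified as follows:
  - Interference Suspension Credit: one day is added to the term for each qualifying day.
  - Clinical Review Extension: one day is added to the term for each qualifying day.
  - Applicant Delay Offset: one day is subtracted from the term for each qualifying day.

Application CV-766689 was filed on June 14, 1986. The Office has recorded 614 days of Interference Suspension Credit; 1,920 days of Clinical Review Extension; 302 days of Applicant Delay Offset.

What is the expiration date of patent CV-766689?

Base term: filing date + 21 years → 14 June 2007.
Interference Suspension Credit: +614 days → 17 February 2009.
Clinical Review Extension: +1920 days → 22 May 2014.
Applicant Delay Offset: −302 days → 24 July 2013.

2013-07-24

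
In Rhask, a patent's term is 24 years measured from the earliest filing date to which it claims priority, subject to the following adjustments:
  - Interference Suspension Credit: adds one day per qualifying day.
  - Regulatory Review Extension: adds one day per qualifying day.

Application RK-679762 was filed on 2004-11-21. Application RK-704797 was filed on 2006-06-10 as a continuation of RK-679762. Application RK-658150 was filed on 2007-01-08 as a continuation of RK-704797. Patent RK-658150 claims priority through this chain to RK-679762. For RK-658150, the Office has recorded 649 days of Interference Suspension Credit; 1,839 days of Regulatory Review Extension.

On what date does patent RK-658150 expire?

September 14, 2035

Earliest priority filing: 21 November 2004.
Base term: 21 November 2004 + 24 years → 21 November 2028.
Interference Suspension Credit: +649 days → 1 September 2030.
Regulatory Review Extension: +1839 days → 14 September 2035.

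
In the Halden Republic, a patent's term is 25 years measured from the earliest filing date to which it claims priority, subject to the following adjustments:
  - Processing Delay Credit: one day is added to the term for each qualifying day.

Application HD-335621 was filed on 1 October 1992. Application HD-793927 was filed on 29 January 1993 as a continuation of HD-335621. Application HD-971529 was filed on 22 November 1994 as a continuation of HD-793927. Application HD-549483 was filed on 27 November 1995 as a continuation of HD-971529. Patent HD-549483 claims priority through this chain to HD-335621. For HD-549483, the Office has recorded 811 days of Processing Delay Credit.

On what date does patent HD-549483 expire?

Earliest priority filing: 1 October 1992.
Base term: 1 October 1992 + 25 years → 1 October 2017.
Processing Delay Credit: +811 days → 21 December 2019.

December 21, 2019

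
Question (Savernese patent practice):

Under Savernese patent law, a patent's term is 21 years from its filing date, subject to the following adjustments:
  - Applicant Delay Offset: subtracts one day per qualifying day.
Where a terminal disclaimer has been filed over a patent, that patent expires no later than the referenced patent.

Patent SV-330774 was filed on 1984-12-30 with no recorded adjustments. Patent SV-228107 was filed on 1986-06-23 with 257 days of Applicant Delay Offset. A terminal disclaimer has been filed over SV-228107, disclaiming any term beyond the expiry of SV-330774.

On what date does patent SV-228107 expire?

December 30, 2005

Natural term of SV-228107:
  Base: filing + 21 years → 23 June 2007.
  Applicant Delay Offset: −257 days → 9 October 2006.
Expiry of referenced patent SV-330774:
  Base: filing + 21 years → 30 December 2005.
Terminal disclaimer: SV-228107 expires on the earlier of 9 October 2006 and 30 December 2005.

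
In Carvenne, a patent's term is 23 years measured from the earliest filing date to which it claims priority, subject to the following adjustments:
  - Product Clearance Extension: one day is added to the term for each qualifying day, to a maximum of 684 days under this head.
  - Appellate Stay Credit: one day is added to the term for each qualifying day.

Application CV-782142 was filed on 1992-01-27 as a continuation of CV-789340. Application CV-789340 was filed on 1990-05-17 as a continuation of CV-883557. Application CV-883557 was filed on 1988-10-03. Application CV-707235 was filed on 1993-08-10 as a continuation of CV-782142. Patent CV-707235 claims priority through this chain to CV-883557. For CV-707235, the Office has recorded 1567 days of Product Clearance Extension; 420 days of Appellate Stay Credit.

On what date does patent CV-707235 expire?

Earliest priority filing: 3 October 1988.
Base term: 3 October 1988 + 23 years → 3 October 2011.
Product Clearance Extension: 1567 days claimed exceeds the 684-day cap, so +684 days → 17 August 2013.
Appellate Stay Credit: +420 days → 11 October 2014.

October 11, 2014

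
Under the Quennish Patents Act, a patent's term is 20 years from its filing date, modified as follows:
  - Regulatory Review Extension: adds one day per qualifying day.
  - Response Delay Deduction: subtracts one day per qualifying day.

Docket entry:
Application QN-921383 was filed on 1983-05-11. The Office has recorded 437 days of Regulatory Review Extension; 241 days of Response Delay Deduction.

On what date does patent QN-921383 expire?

2003-11-23

Base term: filing date + 20 years → 11 May 2003.
Regulatory Review Extension: +437 days → 21 July 2004.
Response Delay Deduction: −241 days → 23 November 2003.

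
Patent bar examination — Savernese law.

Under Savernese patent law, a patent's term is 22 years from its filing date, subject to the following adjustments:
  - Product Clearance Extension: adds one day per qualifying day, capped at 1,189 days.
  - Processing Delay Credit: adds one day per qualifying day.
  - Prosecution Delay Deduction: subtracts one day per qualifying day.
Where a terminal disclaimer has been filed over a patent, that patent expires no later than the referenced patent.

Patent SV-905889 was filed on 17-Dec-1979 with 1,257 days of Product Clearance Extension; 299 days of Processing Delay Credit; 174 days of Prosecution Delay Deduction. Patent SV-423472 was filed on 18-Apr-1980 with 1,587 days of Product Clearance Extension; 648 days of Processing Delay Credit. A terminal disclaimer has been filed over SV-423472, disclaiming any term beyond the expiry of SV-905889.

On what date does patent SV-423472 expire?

Natural term of SV-423472:
  Base: filing + 22 years → 18 April 2002.
  Product Clearance Extension: 1587 days claimed exceeds the 1189-day cap, so +1189 days → 20 July 2005.
  Processing Delay Credit: +648 days → 29 April 2007.
Expiry of referenced patent SV-905889:
  Base: filing + 22 years → 17 December 2001.
  Product Clearance Extension: 1257 days claimed exceeds the 1189-day cap, so +1189 days → 20 March 2005.
  Processing Delay Credit: +299 days → 13 January 2006.
  Prosecution Delay Deduction: −174 days → 23 July 2005.
Terminal disclaimer: SV-423472 expires on the earlier of 29 April 2007 and 23 July 2005.

2005-07-23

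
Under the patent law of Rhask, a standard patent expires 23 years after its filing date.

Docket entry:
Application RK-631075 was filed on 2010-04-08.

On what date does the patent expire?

April 8, 2033

Filing date + 23 years → 8 April 2033.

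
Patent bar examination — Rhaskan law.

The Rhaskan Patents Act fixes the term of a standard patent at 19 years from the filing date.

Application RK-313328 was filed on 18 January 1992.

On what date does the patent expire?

January 18, 2011

Filing date + 19 years → 18 January 2011.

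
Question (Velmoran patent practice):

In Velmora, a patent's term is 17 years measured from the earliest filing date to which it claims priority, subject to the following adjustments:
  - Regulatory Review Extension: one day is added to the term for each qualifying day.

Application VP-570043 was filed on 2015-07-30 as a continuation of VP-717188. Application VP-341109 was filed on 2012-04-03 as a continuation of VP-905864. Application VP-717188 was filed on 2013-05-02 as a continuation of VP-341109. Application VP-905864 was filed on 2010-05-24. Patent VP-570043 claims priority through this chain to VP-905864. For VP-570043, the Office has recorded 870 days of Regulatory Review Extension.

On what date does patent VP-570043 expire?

Earliest priority filing: 24 May 2010.
Base term: 24 May 2010 + 17 years → 24 May 2027.
Regulatory Review Extension: +870 days → 10 October 2029.

2029-10-10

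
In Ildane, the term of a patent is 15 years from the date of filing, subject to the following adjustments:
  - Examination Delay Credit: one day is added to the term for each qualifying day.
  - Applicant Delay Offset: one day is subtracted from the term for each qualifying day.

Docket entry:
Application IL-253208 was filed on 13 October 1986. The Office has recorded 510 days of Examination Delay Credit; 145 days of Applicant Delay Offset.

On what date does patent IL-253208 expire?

2002-10-13

Base term: filing date + 15 years → 13 October 2001.
Examination Delay Credit: +510 days → 7 March 2003.
Applicant Delay Offset: −145 days → 13 October 2002.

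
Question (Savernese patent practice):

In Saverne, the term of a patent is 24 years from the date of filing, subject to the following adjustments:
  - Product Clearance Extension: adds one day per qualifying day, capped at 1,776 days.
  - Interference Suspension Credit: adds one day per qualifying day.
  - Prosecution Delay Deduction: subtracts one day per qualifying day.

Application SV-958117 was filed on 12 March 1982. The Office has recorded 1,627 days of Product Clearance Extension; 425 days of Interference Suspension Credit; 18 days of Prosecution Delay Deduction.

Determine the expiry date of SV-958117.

October 6, 2011

Base term: filing date + 24 years → 12 March 2006.
Product Clearance Extension: 1627 days (within the 1776-day cap) → +1627 days → 25 August 2010.
Interference Suspension Credit: +425 days → 24 October 2011.
Prosecution Delay Deduction: −18 days → 6 October 2011.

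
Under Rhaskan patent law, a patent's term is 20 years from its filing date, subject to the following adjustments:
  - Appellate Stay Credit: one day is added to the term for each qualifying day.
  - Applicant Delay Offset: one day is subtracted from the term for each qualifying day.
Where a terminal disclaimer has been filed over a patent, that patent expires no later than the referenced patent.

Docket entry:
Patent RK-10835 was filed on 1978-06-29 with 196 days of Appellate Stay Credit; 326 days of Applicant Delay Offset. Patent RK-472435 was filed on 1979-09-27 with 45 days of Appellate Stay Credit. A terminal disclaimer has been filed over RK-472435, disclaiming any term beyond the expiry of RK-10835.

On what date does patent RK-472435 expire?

February 19, 1998

Natural term of RK-472435:
  Base: filing + 20 years → 27 September 1999.
  Appellate Stay Credit: +45 days → 11 November 1999.
Expiry of referenced patent RK-10835:
  Base: filing + 20 years → 29 June 1998.
  Appellate Stay Credit: +196 days → 11 January 1999.
  Applicant Delay Offset: −326 days → 19 February 1998.
Terminal disclaimer: RK-472435 expires on the earlier of 11 November 1999 and 19 February 1998.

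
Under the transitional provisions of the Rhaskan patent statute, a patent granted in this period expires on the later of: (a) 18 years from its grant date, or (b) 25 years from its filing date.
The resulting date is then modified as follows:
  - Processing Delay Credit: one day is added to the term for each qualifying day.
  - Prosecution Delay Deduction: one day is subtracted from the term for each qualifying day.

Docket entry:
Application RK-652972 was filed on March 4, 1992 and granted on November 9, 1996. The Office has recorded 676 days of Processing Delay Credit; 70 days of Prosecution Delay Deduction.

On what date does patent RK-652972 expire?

October 31, 2018

(a) grant + 18 years → 9 November 2014.
(b) filing + 25 years → 4 March 2017.
Later of the two: 4 March 2017.
Processing Delay Credit: +676 days → 9 January 2019.
Prosecution Delay Deduction: −70 days → 31 October 2018.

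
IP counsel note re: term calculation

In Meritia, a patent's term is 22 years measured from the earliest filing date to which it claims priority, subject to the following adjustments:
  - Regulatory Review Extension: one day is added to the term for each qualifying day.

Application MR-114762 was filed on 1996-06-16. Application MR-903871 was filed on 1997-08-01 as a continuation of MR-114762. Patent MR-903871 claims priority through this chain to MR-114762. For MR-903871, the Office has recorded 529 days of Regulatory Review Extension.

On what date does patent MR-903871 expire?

2019-11-27

Earliest priority filing: 16 June 1996.
Base term: 16 June 1996 + 22 years → 16 June 2018.
Regulatory Review Extension: +529 days → 27 November 2019.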